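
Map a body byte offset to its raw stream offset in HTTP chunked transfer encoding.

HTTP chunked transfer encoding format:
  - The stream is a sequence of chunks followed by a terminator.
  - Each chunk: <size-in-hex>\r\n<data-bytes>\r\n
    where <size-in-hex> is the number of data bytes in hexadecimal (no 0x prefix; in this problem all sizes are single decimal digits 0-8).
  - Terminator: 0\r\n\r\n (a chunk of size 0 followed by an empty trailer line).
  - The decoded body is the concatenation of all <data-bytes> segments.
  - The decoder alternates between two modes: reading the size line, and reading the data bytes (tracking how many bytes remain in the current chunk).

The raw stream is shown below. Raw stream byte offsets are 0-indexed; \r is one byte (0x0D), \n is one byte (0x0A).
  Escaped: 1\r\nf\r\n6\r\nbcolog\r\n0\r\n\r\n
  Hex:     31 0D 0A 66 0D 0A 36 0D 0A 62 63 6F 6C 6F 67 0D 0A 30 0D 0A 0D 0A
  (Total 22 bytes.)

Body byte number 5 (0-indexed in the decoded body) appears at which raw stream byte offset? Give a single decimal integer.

Chunk 1: stream[0..1]='1' size=0x1=1, data at stream[3..4]='f' -> body[0..1], body so far='f'
Chunk 2: stream[6..7]='6' size=0x6=6, data at stream[9..15]='bcolog' -> body[1..7], body so far='fbcolog'
Chunk 3: stream[17..18]='0' size=0 (terminator). Final body='fbcolog' (7 bytes)
Body byte 5 at stream offset 13

Answer: 13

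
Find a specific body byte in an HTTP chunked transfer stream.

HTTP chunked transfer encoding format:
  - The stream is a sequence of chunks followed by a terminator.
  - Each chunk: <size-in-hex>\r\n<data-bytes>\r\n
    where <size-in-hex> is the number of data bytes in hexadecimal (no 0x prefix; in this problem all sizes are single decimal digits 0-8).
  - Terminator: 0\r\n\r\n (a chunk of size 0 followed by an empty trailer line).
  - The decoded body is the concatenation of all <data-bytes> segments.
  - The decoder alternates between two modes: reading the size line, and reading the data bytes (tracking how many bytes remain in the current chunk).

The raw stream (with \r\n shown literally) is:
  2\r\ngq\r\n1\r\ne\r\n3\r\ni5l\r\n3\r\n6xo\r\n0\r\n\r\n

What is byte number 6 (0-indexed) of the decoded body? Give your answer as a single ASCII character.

Chunk 1: stream[0..1]='2' size=0x2=2, data at stream[3..5]='gq' -> body[0..2], body so far='gq'
Chunk 2: stream[7..8]='1' size=0x1=1, data at stream[10..11]='e' -> body[2..3], body so far='gqe'
Chunk 3: stream[13..14]='3' size=0x3=3, data at stream[16..19]='i5l' -> body[3..6], body so far='gqei5l'
Chunk 4: stream[21..22]='3' size=0x3=3, data at stream[24..27]='6xo' -> body[6..9], body so far='gqei5l6xo'
Chunk 5: stream[29..30]='0' size=0 (terminator). Final body='gqei5l6xo' (9 bytes)
Body byte 6 = '6'

Answer: 6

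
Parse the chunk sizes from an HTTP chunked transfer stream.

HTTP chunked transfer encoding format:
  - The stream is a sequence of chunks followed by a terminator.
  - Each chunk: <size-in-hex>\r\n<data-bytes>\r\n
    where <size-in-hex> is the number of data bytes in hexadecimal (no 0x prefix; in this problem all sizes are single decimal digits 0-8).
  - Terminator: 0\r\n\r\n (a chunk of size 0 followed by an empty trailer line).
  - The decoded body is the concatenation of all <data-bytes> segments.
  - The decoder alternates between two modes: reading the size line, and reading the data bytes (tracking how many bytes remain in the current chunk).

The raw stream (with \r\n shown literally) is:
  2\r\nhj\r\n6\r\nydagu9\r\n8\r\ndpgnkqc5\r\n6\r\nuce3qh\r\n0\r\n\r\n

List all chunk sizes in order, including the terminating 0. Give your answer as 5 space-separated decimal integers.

Answer: 2 6 8 6 0

Derivation:
Chunk 1: stream[0..1]='2' size=0x2=2, data at stream[3..5]='hj' -> body[0..2], body so far='hj'
Chunk 2: stream[7..8]='6' size=0x6=6, data at stream[10..16]='ydagu9' -> body[2..8], body so far='hjydagu9'
Chunk 3: stream[18..19]='8' size=0x8=8, data at stream[21..29]='dpgnkqc5' -> body[8..16], body so far='hjydagu9dpgnkqc5'
Chunk 4: stream[31..32]='6' size=0x6=6, data at stream[34..40]='uce3qh' -> body[16..22], body so far='hjydagu9dpgnkqc5uce3qh'
Chunk 5: stream[42..43]='0' size=0 (terminator). Final body='hjydagu9dpgnkqc5uce3qh' (22 bytes)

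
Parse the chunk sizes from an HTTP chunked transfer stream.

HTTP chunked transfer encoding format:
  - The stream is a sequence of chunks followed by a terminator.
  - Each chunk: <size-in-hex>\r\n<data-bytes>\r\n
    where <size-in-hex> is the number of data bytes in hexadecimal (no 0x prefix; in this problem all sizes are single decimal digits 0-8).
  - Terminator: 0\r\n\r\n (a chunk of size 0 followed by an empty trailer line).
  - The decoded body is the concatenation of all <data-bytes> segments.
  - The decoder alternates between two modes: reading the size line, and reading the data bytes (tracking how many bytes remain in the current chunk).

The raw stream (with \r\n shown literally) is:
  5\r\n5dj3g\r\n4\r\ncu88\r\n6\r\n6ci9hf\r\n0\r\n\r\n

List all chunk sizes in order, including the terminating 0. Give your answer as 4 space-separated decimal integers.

Answer: 5 4 6 0

Derivation:
Chunk 1: stream[0..1]='5' size=0x5=5, data at stream[3..8]='5dj3g' -> body[0..5], body so far='5dj3g'
Chunk 2: stream[10..11]='4' size=0x4=4, data at stream[13..17]='cu88' -> body[5..9], body so far='5dj3gcu88'
Chunk 3: stream[19..20]='6' size=0x6=6, data at stream[22..28]='6ci9hf' -> body[9..15], body so far='5dj3gcu886ci9hf'
Chunk 4: stream[30..31]='0' size=0 (terminator). Final body='5dj3gcu886ci9hf' (15 bytes)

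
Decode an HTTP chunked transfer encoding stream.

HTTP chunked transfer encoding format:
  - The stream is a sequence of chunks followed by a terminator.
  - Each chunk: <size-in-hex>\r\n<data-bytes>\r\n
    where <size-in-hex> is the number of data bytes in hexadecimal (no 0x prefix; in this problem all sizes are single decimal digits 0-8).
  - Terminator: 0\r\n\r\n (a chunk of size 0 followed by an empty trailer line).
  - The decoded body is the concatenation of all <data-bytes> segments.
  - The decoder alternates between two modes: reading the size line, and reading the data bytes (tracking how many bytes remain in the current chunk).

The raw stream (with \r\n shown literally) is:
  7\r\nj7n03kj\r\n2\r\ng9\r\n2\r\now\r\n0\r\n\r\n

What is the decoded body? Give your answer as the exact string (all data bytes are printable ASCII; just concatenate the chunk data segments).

Chunk 1: stream[0..1]='7' size=0x7=7, data at stream[3..10]='j7n03kj' -> body[0..7], body so far='j7n03kj'
Chunk 2: stream[12..13]='2' size=0x2=2, data at stream[15..17]='g9' -> body[7..9], body so far='j7n03kjg9'
Chunk 3: stream[19..20]='2' size=0x2=2, data at stream[22..24]='ow' -> body[9..11], body so far='j7n03kjg9ow'
Chunk 4: stream[26..27]='0' size=0 (terminator). Final body='j7n03kjg9ow' (11 bytes)

Answer: j7n03kjg9ow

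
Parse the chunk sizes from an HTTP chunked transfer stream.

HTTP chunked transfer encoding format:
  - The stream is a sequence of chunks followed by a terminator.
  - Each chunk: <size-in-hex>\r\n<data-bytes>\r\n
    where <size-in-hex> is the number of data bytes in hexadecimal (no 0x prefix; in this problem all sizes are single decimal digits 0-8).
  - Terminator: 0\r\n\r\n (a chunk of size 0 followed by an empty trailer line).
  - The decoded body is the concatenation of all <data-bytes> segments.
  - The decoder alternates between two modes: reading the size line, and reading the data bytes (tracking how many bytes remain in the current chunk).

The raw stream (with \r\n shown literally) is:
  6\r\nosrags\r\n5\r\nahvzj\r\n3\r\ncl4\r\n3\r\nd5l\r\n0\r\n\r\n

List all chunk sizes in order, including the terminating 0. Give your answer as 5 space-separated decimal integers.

Chunk 1: stream[0..1]='6' size=0x6=6, data at stream[3..9]='osrags' -> body[0..6], body so far='osrags'
Chunk 2: stream[11..12]='5' size=0x5=5, data at stream[14..19]='ahvzj' -> body[6..11], body so far='osragsahvzj'
Chunk 3: stream[21..22]='3' size=0x3=3, data at stream[24..27]='cl4' -> body[11..14], body so far='osragsahvzjcl4'
Chunk 4: stream[29..30]='3' size=0x3=3, data at stream[32..35]='d5l' -> body[14..17], body so far='osragsahvzjcl4d5l'
Chunk 5: stream[37..38]='0' size=0 (terminator). Final body='osragsahvzjcl4d5l' (17 bytes)

Answer: 6 5 3 3 0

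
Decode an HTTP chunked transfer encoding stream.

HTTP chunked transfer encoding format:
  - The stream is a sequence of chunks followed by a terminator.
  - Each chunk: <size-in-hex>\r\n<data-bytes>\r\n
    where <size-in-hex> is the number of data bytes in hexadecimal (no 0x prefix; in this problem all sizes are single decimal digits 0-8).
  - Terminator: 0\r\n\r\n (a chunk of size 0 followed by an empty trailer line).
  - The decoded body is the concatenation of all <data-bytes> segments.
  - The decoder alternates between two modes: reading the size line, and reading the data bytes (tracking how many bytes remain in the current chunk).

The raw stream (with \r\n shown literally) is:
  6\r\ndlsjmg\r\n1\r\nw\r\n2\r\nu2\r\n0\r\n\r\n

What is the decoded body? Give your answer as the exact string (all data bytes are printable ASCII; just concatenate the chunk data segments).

Answer: dlsjmgwu2

Derivation:
Chunk 1: stream[0..1]='6' size=0x6=6, data at stream[3..9]='dlsjmg' -> body[0..6], body so far='dlsjmg'
Chunk 2: stream[11..12]='1' size=0x1=1, data at stream[14..15]='w' -> body[6..7], body so far='dlsjmgw'
Chunk 3: stream[17..18]='2' size=0x2=2, data at stream[20..22]='u2' -> body[7..9], body so far='dlsjmgwu2'
Chunk 4: stream[24..25]='0' size=0 (terminator). Final body='dlsjmgwu2' (9 bytes)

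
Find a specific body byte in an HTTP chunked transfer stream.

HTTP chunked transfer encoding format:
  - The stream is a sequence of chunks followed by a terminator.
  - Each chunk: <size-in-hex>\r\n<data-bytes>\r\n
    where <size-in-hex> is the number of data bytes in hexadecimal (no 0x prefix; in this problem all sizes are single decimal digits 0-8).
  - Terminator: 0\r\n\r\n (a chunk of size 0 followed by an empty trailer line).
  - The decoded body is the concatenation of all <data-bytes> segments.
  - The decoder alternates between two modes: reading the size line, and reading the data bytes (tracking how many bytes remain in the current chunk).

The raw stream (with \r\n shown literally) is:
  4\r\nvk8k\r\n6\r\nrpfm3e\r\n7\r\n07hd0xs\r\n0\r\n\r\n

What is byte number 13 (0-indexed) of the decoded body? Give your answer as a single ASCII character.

Chunk 1: stream[0..1]='4' size=0x4=4, data at stream[3..7]='vk8k' -> body[0..4], body so far='vk8k'
Chunk 2: stream[9..10]='6' size=0x6=6, data at stream[12..18]='rpfm3e' -> body[4..10], body so far='vk8krpfm3e'
Chunk 3: stream[20..21]='7' size=0x7=7, data at stream[23..30]='07hd0xs' -> body[10..17], body so far='vk8krpfm3e07hd0xs'
Chunk 4: stream[32..33]='0' size=0 (terminator). Final body='vk8krpfm3e07hd0xs' (17 bytes)
Body byte 13 = 'd'

Answer: d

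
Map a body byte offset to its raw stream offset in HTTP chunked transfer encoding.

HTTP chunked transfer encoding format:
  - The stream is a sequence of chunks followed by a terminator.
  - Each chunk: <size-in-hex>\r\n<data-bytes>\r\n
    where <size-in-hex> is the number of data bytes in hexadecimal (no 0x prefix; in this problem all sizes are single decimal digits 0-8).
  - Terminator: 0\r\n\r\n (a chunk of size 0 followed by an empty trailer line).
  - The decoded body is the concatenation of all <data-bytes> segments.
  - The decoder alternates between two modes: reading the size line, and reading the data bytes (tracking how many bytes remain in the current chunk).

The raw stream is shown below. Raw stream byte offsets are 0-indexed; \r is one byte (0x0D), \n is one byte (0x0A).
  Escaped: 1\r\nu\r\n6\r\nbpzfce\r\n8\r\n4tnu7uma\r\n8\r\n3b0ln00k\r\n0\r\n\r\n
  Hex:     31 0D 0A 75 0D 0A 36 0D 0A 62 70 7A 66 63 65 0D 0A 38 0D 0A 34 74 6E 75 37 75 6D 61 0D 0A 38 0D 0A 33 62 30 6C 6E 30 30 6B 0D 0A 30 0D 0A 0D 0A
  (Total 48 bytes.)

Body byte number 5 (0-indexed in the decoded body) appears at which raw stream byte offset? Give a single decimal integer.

Chunk 1: stream[0..1]='1' size=0x1=1, data at stream[3..4]='u' -> body[0..1], body so far='u'
Chunk 2: stream[6..7]='6' size=0x6=6, data at stream[9..15]='bpzfce' -> body[1..7], body so far='ubpzfce'
Chunk 3: stream[17..18]='8' size=0x8=8, data at stream[20..28]='4tnu7uma' -> body[7..15], body so far='ubpzfce4tnu7uma'
Chunk 4: stream[30..31]='8' size=0x8=8, data at stream[33..41]='3b0ln00k' -> body[15..23], body so far='ubpzfce4tnu7uma3b0ln00k'
Chunk 5: stream[43..44]='0' size=0 (terminator). Final body='ubpzfce4tnu7uma3b0ln00k' (23 bytes)
Body byte 5 at stream offset 13

Answer: 13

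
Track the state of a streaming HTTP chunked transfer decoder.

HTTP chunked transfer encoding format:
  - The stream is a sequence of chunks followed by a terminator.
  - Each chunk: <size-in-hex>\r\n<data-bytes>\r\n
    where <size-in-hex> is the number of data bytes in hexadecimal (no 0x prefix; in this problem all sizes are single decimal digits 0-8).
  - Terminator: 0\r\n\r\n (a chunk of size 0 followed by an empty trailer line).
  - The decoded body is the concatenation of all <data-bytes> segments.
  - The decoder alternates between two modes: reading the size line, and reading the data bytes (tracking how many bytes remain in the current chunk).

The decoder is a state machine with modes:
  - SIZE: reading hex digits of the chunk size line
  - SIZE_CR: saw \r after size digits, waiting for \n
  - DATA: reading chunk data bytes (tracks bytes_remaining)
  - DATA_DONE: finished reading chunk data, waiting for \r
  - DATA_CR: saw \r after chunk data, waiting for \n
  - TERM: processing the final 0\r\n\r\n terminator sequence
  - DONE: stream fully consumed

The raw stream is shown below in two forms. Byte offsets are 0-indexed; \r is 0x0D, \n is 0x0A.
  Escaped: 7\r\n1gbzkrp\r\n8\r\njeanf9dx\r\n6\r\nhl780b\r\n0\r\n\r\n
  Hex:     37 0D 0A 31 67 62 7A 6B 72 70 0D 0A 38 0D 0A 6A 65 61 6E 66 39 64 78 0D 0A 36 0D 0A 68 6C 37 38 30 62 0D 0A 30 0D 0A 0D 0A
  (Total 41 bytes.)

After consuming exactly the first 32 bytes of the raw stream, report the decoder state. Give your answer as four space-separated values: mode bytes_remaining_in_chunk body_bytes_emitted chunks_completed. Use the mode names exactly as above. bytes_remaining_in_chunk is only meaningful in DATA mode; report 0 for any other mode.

Byte 0 = '7': mode=SIZE remaining=0 emitted=0 chunks_done=0
Byte 1 = 0x0D: mode=SIZE_CR remaining=0 emitted=0 chunks_done=0
Byte 2 = 0x0A: mode=DATA remaining=7 emitted=0 chunks_done=0
Byte 3 = '1': mode=DATA remaining=6 emitted=1 chunks_done=0
Byte 4 = 'g': mode=DATA remaining=5 emitted=2 chunks_done=0
Byte 5 = 'b': mode=DATA remaining=4 emitted=3 chunks_done=0
Byte 6 = 'z': mode=DATA remaining=3 emitted=4 chunks_done=0
Byte 7 = 'k': mode=DATA remaining=2 emitted=5 chunks_done=0
Byte 8 = 'r': mode=DATA remaining=1 emitted=6 chunks_done=0
Byte 9 = 'p': mode=DATA_DONE remaining=0 emitted=7 chunks_done=0
Byte 10 = 0x0D: mode=DATA_CR remaining=0 emitted=7 chunks_done=0
Byte 11 = 0x0A: mode=SIZE remaining=0 emitted=7 chunks_done=1
Byte 12 = '8': mode=SIZE remaining=0 emitted=7 chunks_done=1
Byte 13 = 0x0D: mode=SIZE_CR remaining=0 emitted=7 chunks_done=1
Byte 14 = 0x0A: mode=DATA remaining=8 emitted=7 chunks_done=1
Byte 15 = 'j': mode=DATA remaining=7 emitted=8 chunks_done=1
Byte 16 = 'e': mode=DATA remaining=6 emitted=9 chunks_done=1
Byte 17 = 'a': mode=DATA remaining=5 emitted=10 chunks_done=1
Byte 18 = 'n': mode=DATA remaining=4 emitted=11 chunks_done=1
Byte 19 = 'f': mode=DATA remaining=3 emitted=12 chunks_done=1
Byte 20 = '9': mode=DATA remaining=2 emitted=13 chunks_done=1
Byte 21 = 'd': mode=DATA remaining=1 emitted=14 chunks_done=1
Byte 22 = 'x': mode=DATA_DONE remaining=0 emitted=15 chunks_done=1
Byte 23 = 0x0D: mode=DATA_CR remaining=0 emitted=15 chunks_done=1
Byte 24 = 0x0A: mode=SIZE remaining=0 emitted=15 chunks_done=2
Byte 25 = '6': mode=SIZE remaining=0 emitted=15 chunks_done=2
Byte 26 = 0x0D: mode=SIZE_CR remaining=0 emitted=15 chunks_done=2
Byte 27 = 0x0A: mode=DATA remaining=6 emitted=15 chunks_done=2
Byte 28 = 'h': mode=DATA remaining=5 emitted=16 chunks_done=2
Byte 29 = 'l': mode=DATA remaining=4 emitted=17 chunks_done=2
Byte 30 = '7': mode=DATA remaining=3 emitted=18 chunks_done=2
Byte 31 = '8': mode=DATA remaining=2 emitted=19 chunks_done=2

Answer: DATA 2 19 2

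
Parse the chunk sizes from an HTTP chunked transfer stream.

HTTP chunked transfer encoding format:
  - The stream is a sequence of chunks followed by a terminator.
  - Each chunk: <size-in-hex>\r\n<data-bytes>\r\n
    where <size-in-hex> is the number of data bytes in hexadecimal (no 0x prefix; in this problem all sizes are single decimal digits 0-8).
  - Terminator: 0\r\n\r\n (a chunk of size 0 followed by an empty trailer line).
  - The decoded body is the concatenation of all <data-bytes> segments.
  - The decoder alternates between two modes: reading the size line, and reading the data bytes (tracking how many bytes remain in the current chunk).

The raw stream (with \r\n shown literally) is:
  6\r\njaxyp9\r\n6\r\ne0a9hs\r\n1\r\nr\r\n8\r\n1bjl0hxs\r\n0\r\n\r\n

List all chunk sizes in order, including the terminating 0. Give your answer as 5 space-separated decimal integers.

Answer: 6 6 1 8 0

Derivation:
Chunk 1: stream[0..1]='6' size=0x6=6, data at stream[3..9]='jaxyp9' -> body[0..6], body so far='jaxyp9'
Chunk 2: stream[11..12]='6' size=0x6=6, data at stream[14..20]='e0a9hs' -> body[6..12], body so far='jaxyp9e0a9hs'
Chunk 3: stream[22..23]='1' size=0x1=1, data at stream[25..26]='r' -> body[12..13], body so far='jaxyp9e0a9hsr'
Chunk 4: stream[28..29]='8' size=0x8=8, data at stream[31..39]='1bjl0hxs' -> body[13..21], body so far='jaxyp9e0a9hsr1bjl0hxs'
Chunk 5: stream[41..42]='0' size=0 (terminator). Final body='jaxyp9e0a9hsr1bjl0hxs' (21 bytes)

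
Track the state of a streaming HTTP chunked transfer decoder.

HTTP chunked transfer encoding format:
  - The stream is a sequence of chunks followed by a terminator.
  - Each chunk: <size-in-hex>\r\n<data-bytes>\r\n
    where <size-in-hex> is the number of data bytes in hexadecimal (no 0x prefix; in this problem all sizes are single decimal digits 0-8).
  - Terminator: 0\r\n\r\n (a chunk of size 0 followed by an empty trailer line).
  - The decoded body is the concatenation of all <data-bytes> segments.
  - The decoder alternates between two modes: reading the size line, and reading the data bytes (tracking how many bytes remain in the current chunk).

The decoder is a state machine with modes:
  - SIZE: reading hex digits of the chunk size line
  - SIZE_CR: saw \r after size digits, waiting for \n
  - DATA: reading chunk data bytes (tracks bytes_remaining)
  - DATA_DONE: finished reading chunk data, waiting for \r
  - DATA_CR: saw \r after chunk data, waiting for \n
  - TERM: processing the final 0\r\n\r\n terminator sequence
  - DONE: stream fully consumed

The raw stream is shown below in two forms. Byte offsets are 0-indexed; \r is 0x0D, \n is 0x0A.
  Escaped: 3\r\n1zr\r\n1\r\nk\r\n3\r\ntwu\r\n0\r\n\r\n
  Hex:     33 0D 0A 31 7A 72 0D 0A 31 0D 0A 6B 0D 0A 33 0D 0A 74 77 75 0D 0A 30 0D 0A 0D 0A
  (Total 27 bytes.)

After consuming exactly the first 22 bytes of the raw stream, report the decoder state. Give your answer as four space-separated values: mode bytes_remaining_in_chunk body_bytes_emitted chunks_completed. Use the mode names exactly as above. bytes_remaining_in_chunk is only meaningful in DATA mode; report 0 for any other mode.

Answer: SIZE 0 7 3

Derivation:
Byte 0 = '3': mode=SIZE remaining=0 emitted=0 chunks_done=0
Byte 1 = 0x0D: mode=SIZE_CR remaining=0 emitted=0 chunks_done=0
Byte 2 = 0x0A: mode=DATA remaining=3 emitted=0 chunks_done=0
Byte 3 = '1': mode=DATA remaining=2 emitted=1 chunks_done=0
Byte 4 = 'z': mode=DATA remaining=1 emitted=2 chunks_done=0
Byte 5 = 'r': mode=DATA_DONE remaining=0 emitted=3 chunks_done=0
Byte 6 = 0x0D: mode=DATA_CR remaining=0 emitted=3 chunks_done=0
Byte 7 = 0x0A: mode=SIZE remaining=0 emitted=3 chunks_done=1
Byte 8 = '1': mode=SIZE remaining=0 emitted=3 chunks_done=1
Byte 9 = 0x0D: mode=SIZE_CR remaining=0 emitted=3 chunks_done=1
Byte 10 = 0x0A: mode=DATA remaining=1 emitted=3 chunks_done=1
Byte 11 = 'k': mode=DATA_DONE remaining=0 emitted=4 chunks_done=1
Byte 12 = 0x0D: mode=DATA_CR remaining=0 emitted=4 chunks_done=1
Byte 13 = 0x0A: mode=SIZE remaining=0 emitted=4 chunks_done=2
Byte 14 = '3': mode=SIZE remaining=0 emitted=4 chunks_done=2
Byte 15 = 0x0D: mode=SIZE_CR remaining=0 emitted=4 chunks_done=2
Byte 16 = 0x0A: mode=DATA remaining=3 emitted=4 chunks_done=2
Byte 17 = 't': mode=DATA remaining=2 emitted=5 chunks_done=2
Byte 18 = 'w': mode=DATA remaining=1 emitted=6 chunks_done=2
Byte 19 = 'u': mode=DATA_DONE remaining=0 emitted=7 chunks_done=2
Byte 20 = 0x0D: mode=DATA_CR remaining=0 emitted=7 chunks_done=2
Byte 21 = 0x0A: mode=SIZE remaining=0 emitted=7 chunks_done=3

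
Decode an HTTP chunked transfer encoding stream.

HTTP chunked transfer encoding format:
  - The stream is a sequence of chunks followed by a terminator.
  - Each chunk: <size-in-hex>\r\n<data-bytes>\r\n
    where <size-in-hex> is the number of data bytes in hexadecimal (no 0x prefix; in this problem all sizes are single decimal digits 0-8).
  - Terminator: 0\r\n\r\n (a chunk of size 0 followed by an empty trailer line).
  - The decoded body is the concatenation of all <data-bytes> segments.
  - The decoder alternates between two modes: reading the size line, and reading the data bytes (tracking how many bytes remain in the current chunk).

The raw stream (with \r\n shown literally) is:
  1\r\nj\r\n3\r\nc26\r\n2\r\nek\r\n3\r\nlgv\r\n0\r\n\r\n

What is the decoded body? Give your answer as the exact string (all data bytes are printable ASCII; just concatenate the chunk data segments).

Chunk 1: stream[0..1]='1' size=0x1=1, data at stream[3..4]='j' -> body[0..1], body so far='j'
Chunk 2: stream[6..7]='3' size=0x3=3, data at stream[9..12]='c26' -> body[1..4], body so far='jc26'
Chunk 3: stream[14..15]='2' size=0x2=2, data at stream[17..19]='ek' -> body[4..6], body so far='jc26ek'
Chunk 4: stream[21..22]='3' size=0x3=3, data at stream[24..27]='lgv' -> body[6..9], body so far='jc26eklgv'
Chunk 5: stream[29..30]='0' size=0 (terminator). Final body='jc26eklgv' (9 bytes)

Answer: jc26eklgv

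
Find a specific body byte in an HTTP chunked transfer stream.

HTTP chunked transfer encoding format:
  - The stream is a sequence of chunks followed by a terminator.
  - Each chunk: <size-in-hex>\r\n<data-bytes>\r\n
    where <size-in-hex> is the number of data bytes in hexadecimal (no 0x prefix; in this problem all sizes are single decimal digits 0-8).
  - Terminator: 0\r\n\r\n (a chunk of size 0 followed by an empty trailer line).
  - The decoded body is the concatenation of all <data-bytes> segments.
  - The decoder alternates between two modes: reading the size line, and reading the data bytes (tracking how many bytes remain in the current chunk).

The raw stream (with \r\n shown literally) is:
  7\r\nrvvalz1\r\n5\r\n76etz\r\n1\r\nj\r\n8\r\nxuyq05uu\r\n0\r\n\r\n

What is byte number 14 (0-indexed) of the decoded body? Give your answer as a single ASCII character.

Chunk 1: stream[0..1]='7' size=0x7=7, data at stream[3..10]='rvvalz1' -> body[0..7], body so far='rvvalz1'
Chunk 2: stream[12..13]='5' size=0x5=5, data at stream[15..20]='76etz' -> body[7..12], body so far='rvvalz176etz'
Chunk 3: stream[22..23]='1' size=0x1=1, data at stream[25..26]='j' -> body[12..13], body so far='rvvalz176etzj'
Chunk 4: stream[28..29]='8' size=0x8=8, data at stream[31..39]='xuyq05uu' -> body[13..21], body so far='rvvalz176etzjxuyq05uu'
Chunk 5: stream[41..42]='0' size=0 (terminator). Final body='rvvalz176etzjxuyq05uu' (21 bytes)
Body byte 14 = 'u'

Answer: u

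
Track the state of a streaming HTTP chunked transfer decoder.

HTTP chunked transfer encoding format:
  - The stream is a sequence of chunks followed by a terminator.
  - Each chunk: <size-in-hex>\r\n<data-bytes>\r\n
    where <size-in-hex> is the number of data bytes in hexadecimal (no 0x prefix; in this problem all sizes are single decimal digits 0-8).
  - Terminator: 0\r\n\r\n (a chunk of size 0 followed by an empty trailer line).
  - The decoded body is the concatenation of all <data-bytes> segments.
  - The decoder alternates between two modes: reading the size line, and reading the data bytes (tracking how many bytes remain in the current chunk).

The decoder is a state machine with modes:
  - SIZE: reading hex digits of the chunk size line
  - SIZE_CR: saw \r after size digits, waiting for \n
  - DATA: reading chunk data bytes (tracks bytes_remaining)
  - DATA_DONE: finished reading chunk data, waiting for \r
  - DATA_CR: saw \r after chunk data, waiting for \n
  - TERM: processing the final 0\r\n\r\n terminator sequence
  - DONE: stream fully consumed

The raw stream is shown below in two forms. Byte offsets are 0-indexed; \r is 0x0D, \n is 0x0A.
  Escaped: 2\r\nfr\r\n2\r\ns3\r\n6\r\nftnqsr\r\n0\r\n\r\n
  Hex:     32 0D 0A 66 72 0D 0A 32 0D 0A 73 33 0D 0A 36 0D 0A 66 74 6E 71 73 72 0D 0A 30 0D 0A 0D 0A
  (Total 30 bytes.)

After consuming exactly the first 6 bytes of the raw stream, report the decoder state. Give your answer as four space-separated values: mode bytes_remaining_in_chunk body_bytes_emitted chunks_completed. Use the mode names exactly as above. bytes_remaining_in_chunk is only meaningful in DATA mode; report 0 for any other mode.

Answer: DATA_CR 0 2 0

Derivation:
Byte 0 = '2': mode=SIZE remaining=0 emitted=0 chunks_done=0
Byte 1 = 0x0D: mode=SIZE_CR remaining=0 emitted=0 chunks_done=0
Byte 2 = 0x0A: mode=DATA remaining=2 emitted=0 chunks_done=0
Byte 3 = 'f': mode=DATA remaining=1 emitted=1 chunks_done=0
Byte 4 = 'r': mode=DATA_DONE remaining=0 emitted=2 chunks_done=0
Byte 5 = 0x0D: mode=DATA_CR remaining=0 emitted=2 chunks_done=0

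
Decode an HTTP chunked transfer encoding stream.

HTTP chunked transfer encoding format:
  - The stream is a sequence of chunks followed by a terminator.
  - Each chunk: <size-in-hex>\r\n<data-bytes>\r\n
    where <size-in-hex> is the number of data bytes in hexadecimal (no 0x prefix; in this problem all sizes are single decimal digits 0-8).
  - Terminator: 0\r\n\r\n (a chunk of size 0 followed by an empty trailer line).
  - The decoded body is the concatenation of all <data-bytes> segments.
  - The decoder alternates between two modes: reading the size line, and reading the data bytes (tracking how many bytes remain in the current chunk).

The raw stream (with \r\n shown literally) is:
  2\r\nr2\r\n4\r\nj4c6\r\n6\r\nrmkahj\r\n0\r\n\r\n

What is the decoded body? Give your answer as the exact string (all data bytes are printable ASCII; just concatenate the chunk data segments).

Answer: r2j4c6rmkahj

Derivation:
Chunk 1: stream[0..1]='2' size=0x2=2, data at stream[3..5]='r2' -> body[0..2], body so far='r2'
Chunk 2: stream[7..8]='4' size=0x4=4, data at stream[10..14]='j4c6' -> body[2..6], body so far='r2j4c6'
Chunk 3: stream[16..17]='6' size=0x6=6, data at stream[19..25]='rmkahj' -> body[6..12], body so far='r2j4c6rmkahj'
Chunk 4: stream[27..28]='0' size=0 (terminator). Final body='r2j4c6rmkahj' (12 bytes)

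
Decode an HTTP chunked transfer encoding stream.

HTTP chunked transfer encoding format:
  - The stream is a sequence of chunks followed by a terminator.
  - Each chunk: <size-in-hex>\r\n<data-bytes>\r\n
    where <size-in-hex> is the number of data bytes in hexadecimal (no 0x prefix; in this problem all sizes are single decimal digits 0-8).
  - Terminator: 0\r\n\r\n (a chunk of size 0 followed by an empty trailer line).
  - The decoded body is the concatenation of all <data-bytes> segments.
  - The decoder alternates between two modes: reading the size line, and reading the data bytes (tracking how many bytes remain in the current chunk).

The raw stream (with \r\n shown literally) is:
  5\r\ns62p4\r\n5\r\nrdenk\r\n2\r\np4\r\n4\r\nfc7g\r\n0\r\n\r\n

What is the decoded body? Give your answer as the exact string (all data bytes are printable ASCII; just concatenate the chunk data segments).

Answer: s62p4rdenkp4fc7g

Derivation:
Chunk 1: stream[0..1]='5' size=0x5=5, data at stream[3..8]='s62p4' -> body[0..5], body so far='s62p4'
Chunk 2: stream[10..11]='5' size=0x5=5, data at stream[13..18]='rdenk' -> body[5..10], body so far='s62p4rdenk'
Chunk 3: stream[20..21]='2' size=0x2=2, data at stream[23..25]='p4' -> body[10..12], body so far='s62p4rdenkp4'
Chunk 4: stream[27..28]='4' size=0x4=4, data at stream[30..34]='fc7g' -> body[12..16], body so far='s62p4rdenkp4fc7g'
Chunk 5: stream[36..37]='0' size=0 (terminator). Final body='s62p4rdenkp4fc7g' (16 bytes)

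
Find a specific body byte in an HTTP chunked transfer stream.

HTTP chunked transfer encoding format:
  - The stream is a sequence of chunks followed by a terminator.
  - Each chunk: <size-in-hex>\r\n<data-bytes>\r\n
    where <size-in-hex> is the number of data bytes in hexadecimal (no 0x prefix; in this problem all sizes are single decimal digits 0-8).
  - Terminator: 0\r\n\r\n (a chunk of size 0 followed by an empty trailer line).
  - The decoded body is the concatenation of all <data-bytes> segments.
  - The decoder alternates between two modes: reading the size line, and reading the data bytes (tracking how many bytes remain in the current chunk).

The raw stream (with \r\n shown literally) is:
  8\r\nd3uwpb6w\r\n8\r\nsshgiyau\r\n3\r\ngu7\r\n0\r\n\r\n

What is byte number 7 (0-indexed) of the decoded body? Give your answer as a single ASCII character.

Answer: w

Derivation:
Chunk 1: stream[0..1]='8' size=0x8=8, data at stream[3..11]='d3uwpb6w' -> body[0..8], body so far='d3uwpb6w'
Chunk 2: stream[13..14]='8' size=0x8=8, data at stream[16..24]='sshgiyau' -> body[8..16], body so far='d3uwpb6wsshgiyau'
Chunk 3: stream[26..27]='3' size=0x3=3, data at stream[29..32]='gu7' -> body[16..19], body so far='d3uwpb6wsshgiyaugu7'
Chunk 4: stream[34..35]='0' size=0 (terminator). Final body='d3uwpb6wsshgiyaugu7' (19 bytes)
Body byte 7 = 'w'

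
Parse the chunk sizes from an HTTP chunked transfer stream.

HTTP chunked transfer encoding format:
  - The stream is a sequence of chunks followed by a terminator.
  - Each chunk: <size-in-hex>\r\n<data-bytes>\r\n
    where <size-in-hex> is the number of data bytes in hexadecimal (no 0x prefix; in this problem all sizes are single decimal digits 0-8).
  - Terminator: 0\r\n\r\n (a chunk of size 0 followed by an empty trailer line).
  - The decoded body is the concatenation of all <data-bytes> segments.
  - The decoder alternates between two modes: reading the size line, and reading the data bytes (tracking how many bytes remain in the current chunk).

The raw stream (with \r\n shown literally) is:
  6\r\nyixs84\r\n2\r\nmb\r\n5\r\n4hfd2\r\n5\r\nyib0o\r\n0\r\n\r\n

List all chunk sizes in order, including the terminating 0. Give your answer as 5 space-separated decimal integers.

Answer: 6 2 5 5 0

Derivation:
Chunk 1: stream[0..1]='6' size=0x6=6, data at stream[3..9]='yixs84' -> body[0..6], body so far='yixs84'
Chunk 2: stream[11..12]='2' size=0x2=2, data at stream[14..16]='mb' -> body[6..8], body so far='yixs84mb'
Chunk 3: stream[18..19]='5' size=0x5=5, data at stream[21..26]='4hfd2' -> body[8..13], body so far='yixs84mb4hfd2'
Chunk 4: stream[28..29]='5' size=0x5=5, data at stream[31..36]='yib0o' -> body[13..18], body so far='yixs84mb4hfd2yib0o'
Chunk 5: stream[38..39]='0' size=0 (terminator). Final body='yixs84mb4hfd2yib0o' (18 bytes)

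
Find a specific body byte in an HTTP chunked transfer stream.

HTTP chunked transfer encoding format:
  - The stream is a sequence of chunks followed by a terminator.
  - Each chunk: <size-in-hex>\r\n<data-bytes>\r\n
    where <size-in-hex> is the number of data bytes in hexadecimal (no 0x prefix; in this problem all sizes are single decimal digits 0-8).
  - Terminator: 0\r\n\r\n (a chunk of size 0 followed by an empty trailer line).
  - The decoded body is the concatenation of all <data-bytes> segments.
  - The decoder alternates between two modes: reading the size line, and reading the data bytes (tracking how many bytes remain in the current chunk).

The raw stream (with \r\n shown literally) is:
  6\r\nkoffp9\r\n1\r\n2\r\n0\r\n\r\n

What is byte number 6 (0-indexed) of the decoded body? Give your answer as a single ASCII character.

Chunk 1: stream[0..1]='6' size=0x6=6, data at stream[3..9]='koffp9' -> body[0..6], body so far='koffp9'
Chunk 2: stream[11..12]='1' size=0x1=1, data at stream[14..15]='2' -> body[6..7], body so far='koffp92'
Chunk 3: stream[17..18]='0' size=0 (terminator). Final body='koffp92' (7 bytes)
Body byte 6 = '2'

Answer: 2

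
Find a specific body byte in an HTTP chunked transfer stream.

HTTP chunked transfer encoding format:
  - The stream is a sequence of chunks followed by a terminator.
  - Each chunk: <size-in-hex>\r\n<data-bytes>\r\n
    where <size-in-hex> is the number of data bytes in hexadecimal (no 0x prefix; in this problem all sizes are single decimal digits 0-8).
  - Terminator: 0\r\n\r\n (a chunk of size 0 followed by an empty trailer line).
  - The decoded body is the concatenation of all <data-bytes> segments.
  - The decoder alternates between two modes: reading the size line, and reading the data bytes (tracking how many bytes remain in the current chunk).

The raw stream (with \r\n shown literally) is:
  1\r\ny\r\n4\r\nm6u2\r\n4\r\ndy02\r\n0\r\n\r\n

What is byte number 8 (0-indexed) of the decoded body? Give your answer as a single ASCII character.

Chunk 1: stream[0..1]='1' size=0x1=1, data at stream[3..4]='y' -> body[0..1], body so far='y'
Chunk 2: stream[6..7]='4' size=0x4=4, data at stream[9..13]='m6u2' -> body[1..5], body so far='ym6u2'
Chunk 3: stream[15..16]='4' size=0x4=4, data at stream[18..22]='dy02' -> body[5..9], body so far='ym6u2dy02'
Chunk 4: stream[24..25]='0' size=0 (terminator). Final body='ym6u2dy02' (9 bytes)
Body byte 8 = '2'

Answer: 2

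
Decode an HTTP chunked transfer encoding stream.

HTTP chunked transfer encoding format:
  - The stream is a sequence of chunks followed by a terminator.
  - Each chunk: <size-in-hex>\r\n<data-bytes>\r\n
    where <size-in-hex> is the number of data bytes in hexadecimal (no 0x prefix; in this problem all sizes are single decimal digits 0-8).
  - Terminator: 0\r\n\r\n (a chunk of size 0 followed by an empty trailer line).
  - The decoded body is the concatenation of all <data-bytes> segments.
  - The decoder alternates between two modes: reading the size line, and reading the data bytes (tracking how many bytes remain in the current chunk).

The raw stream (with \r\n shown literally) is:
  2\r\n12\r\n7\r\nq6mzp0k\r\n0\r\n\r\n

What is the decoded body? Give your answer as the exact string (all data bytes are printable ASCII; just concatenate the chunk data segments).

Chunk 1: stream[0..1]='2' size=0x2=2, data at stream[3..5]='12' -> body[0..2], body so far='12'
Chunk 2: stream[7..8]='7' size=0x7=7, data at stream[10..17]='q6mzp0k' -> body[2..9], body so far='12q6mzp0k'
Chunk 3: stream[19..20]='0' size=0 (terminator). Final body='12q6mzp0k' (9 bytes)

Answer: 12q6mzp0k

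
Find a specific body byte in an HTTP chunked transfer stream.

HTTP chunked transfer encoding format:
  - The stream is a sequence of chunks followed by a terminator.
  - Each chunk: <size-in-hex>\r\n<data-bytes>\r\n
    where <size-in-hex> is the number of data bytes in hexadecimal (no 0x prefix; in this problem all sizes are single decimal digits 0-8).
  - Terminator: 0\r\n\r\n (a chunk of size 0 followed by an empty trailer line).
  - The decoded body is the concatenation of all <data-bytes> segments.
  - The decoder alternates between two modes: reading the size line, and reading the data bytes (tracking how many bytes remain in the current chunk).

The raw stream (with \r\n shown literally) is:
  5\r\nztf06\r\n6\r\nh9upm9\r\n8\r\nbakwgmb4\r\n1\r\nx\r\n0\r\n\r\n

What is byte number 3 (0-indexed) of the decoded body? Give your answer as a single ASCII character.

Chunk 1: stream[0..1]='5' size=0x5=5, data at stream[3..8]='ztf06' -> body[0..5], body so far='ztf06'
Chunk 2: stream[10..11]='6' size=0x6=6, data at stream[13..19]='h9upm9' -> body[5..11], body so far='ztf06h9upm9'
Chunk 3: stream[21..22]='8' size=0x8=8, data at stream[24..32]='bakwgmb4' -> body[11..19], body so far='ztf06h9upm9bakwgmb4'
Chunk 4: stream[34..35]='1' size=0x1=1, data at stream[37..38]='x' -> body[19..20], body so far='ztf06h9upm9bakwgmb4x'
Chunk 5: stream[40..41]='0' size=0 (terminator). Final body='ztf06h9upm9bakwgmb4x' (20 bytes)
Body byte 3 = '0'

Answer: 0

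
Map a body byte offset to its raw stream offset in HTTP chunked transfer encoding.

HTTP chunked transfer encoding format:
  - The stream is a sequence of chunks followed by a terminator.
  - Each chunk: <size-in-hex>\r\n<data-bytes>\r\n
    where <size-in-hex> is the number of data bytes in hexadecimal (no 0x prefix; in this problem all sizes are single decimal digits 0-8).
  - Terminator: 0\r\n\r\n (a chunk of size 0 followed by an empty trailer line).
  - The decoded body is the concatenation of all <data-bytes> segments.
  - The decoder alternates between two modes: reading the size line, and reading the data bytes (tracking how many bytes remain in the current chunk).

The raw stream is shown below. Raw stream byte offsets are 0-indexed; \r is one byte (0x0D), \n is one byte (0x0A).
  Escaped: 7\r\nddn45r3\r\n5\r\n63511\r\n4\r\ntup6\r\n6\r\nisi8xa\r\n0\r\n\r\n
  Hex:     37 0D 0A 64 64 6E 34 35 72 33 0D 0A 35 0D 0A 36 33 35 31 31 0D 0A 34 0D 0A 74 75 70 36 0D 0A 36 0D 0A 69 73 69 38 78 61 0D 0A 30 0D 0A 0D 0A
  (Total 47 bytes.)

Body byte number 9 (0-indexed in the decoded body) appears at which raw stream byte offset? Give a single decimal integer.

Chunk 1: stream[0..1]='7' size=0x7=7, data at stream[3..10]='ddn45r3' -> body[0..7], body so far='ddn45r3'
Chunk 2: stream[12..13]='5' size=0x5=5, data at stream[15..20]='63511' -> body[7..12], body so far='ddn45r363511'
Chunk 3: stream[22..23]='4' size=0x4=4, data at stream[25..29]='tup6' -> body[12..16], body so far='ddn45r363511tup6'
Chunk 4: stream[31..32]='6' size=0x6=6, data at stream[34..40]='isi8xa' -> body[16..22], body so far='ddn45r363511tup6isi8xa'
Chunk 5: stream[42..43]='0' size=0 (terminator). Final body='ddn45r363511tup6isi8xa' (22 bytes)
Body byte 9 at stream offset 17

Answer: 17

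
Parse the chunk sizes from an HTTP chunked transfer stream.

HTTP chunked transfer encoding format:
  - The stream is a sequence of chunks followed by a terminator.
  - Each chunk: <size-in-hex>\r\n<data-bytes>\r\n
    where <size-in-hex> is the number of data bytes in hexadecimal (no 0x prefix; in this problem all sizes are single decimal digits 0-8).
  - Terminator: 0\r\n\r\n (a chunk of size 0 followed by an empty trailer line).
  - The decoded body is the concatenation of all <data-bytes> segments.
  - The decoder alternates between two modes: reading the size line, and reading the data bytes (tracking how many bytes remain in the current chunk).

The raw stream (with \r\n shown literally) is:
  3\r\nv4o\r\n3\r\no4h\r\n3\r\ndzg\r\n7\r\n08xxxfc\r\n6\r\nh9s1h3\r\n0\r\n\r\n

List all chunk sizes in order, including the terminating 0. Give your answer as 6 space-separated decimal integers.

Chunk 1: stream[0..1]='3' size=0x3=3, data at stream[3..6]='v4o' -> body[0..3], body so far='v4o'
Chunk 2: stream[8..9]='3' size=0x3=3, data at stream[11..14]='o4h' -> body[3..6], body so far='v4oo4h'
Chunk 3: stream[16..17]='3' size=0x3=3, data at stream[19..22]='dzg' -> body[6..9], body so far='v4oo4hdzg'
Chunk 4: stream[24..25]='7' size=0x7=7, data at stream[27..34]='08xxxfc' -> body[9..16], body so far='v4oo4hdzg08xxxfc'
Chunk 5: stream[36..37]='6' size=0x6=6, data at stream[39..45]='h9s1h3' -> body[16..22], body so far='v4oo4hdzg08xxxfch9s1h3'
Chunk 6: stream[47..48]='0' size=0 (terminator). Final body='v4oo4hdzg08xxxfch9s1h3' (22 bytes)

Answer: 3 3 3 7 6 0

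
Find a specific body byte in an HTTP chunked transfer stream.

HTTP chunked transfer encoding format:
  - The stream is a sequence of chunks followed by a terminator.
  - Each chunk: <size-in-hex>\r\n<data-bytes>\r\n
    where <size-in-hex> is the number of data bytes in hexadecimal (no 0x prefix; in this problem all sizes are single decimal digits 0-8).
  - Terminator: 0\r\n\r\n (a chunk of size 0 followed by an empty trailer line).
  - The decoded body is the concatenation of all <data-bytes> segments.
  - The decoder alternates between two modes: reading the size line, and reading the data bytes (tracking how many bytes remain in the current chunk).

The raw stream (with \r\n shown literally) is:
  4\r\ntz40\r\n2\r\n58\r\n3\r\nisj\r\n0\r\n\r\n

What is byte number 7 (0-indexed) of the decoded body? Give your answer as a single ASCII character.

Answer: s

Derivation:
Chunk 1: stream[0..1]='4' size=0x4=4, data at stream[3..7]='tz40' -> body[0..4], body so far='tz40'
Chunk 2: stream[9..10]='2' size=0x2=2, data at stream[12..14]='58' -> body[4..6], body so far='tz4058'
Chunk 3: stream[16..17]='3' size=0x3=3, data at stream[19..22]='isj' -> body[6..9], body so far='tz4058isj'
Chunk 4: stream[24..25]='0' size=0 (terminator). Final body='tz4058isj' (9 bytes)
Body byte 7 = 's'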